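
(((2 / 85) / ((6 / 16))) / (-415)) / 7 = -16 / 740775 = -0.00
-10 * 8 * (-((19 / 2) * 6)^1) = 4560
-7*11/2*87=-6699/2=-3349.50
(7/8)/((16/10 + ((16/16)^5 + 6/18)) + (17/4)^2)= 210/5039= 0.04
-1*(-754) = 754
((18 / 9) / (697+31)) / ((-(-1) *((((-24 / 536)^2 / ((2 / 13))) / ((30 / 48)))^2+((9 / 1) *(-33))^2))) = 503778025 / 16175343193554636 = 0.00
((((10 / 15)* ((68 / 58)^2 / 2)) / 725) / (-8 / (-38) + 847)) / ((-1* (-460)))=5491 / 3386086447125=0.00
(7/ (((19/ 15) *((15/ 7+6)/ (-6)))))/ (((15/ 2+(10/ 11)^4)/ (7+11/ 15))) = -332877776/ 86501015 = -3.85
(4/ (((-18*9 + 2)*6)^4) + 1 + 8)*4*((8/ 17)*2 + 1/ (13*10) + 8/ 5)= 10764830638085633/ 117315993600000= 91.76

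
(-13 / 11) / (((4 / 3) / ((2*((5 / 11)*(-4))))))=3.22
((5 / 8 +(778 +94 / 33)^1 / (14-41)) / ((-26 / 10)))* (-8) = -87.06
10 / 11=0.91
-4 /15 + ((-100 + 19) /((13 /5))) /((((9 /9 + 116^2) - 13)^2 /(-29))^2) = -1698702628618774867 /6370134857301246720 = -0.27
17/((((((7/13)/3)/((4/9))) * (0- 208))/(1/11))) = -17/924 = -0.02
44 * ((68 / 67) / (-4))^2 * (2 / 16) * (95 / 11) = 27455 / 8978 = 3.06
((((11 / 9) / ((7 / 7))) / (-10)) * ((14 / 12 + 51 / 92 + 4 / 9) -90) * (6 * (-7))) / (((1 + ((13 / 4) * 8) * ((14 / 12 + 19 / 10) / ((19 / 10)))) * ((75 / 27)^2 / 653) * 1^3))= -625310455077 / 704087500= -888.11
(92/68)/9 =0.15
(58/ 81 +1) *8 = 1112/ 81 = 13.73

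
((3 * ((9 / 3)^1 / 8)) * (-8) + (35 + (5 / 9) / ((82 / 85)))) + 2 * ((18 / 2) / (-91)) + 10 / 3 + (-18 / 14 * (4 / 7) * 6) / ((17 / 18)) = 25.04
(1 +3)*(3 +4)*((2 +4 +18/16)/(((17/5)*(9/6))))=665/17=39.12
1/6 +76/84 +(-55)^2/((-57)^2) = 91085/45486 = 2.00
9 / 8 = 1.12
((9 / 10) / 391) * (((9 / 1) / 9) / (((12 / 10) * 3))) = 0.00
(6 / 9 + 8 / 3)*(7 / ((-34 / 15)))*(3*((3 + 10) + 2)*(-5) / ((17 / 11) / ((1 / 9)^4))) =48125 / 210681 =0.23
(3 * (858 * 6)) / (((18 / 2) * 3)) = 572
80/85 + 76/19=84/17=4.94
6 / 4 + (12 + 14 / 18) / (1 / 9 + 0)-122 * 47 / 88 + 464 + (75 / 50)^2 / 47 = 266456 / 517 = 515.39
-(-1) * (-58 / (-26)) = 29 / 13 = 2.23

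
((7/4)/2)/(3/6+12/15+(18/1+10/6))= 105/2516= 0.04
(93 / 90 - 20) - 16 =-1049 / 30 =-34.97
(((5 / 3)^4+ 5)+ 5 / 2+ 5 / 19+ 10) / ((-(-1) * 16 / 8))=78425 / 6156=12.74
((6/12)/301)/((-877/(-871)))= 871/527954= 0.00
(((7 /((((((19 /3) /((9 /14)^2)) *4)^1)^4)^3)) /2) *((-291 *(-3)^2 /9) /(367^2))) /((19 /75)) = -925187029356593641699476004611825 /87267723864775218023516494553321055885769073491145916416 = -0.00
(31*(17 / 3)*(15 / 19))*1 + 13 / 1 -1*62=1704 / 19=89.68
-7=-7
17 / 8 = 2.12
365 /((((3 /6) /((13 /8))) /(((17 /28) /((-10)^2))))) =16133 /2240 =7.20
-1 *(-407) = 407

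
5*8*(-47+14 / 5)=-1768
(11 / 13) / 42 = 11 / 546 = 0.02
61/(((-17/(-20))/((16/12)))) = 4880/51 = 95.69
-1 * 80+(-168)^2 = 28144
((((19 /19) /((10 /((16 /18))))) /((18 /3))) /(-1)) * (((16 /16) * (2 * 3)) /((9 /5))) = -4 /81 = -0.05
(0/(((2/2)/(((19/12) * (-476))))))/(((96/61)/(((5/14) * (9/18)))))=0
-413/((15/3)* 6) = -413/30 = -13.77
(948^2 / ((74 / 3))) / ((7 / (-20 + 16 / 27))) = -26162272 / 259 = -101012.63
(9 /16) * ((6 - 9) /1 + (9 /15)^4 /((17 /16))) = -275211 /170000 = -1.62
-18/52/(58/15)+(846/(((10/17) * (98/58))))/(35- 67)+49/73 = -5613689299/215764640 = -26.02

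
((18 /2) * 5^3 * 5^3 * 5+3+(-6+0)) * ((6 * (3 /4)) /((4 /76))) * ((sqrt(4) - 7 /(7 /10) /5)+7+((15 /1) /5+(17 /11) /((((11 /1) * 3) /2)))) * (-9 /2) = -330402652776 /121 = -2730600436.17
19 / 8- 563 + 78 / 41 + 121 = -143573 / 328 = -437.72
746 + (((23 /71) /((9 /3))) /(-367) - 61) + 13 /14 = 685.93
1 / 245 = 0.00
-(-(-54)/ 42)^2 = -81/ 49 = -1.65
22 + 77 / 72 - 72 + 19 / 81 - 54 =-66547 / 648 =-102.70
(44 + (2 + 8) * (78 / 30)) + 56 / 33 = 2366 / 33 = 71.70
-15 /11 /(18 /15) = -1.14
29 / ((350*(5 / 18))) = 261 / 875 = 0.30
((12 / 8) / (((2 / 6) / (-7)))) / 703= -63 / 1406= -0.04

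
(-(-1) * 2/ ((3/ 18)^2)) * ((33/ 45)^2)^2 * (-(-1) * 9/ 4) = 29282/ 625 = 46.85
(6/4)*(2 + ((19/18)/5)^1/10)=1819/600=3.03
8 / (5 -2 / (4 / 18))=-2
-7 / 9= -0.78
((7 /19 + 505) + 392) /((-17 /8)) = -136400 /323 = -422.29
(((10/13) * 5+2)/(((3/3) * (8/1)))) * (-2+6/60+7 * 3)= 3629/260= 13.96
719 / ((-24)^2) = 719 / 576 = 1.25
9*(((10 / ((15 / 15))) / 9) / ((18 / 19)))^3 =857375 / 59049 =14.52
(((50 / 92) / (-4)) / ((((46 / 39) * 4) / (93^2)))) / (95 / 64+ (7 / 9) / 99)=-7513602525 / 45014197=-166.92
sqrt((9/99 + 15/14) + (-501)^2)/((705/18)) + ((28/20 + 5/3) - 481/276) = 14.12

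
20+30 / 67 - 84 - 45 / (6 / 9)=-17561 / 134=-131.05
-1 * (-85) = 85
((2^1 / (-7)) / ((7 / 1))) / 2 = -1 / 49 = -0.02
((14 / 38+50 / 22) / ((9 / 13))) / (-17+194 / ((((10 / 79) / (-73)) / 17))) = -2990 / 1490671809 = -0.00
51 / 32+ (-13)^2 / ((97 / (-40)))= -211373 / 3104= -68.10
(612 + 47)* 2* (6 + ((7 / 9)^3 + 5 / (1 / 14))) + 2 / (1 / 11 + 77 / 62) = 7421039630 / 73629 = 100789.63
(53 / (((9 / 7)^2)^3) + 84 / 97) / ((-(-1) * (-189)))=-92782079 / 1391843979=-0.07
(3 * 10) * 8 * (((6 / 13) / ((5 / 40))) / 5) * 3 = 6912 / 13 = 531.69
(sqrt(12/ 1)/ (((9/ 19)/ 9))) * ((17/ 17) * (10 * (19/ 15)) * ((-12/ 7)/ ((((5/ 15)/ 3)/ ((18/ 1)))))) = -935712 * sqrt(3)/ 7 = -231528.68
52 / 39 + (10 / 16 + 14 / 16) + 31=203 / 6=33.83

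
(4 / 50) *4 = 8 / 25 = 0.32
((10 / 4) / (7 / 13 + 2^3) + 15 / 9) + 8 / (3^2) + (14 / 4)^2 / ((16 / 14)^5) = 398561611 / 43646976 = 9.13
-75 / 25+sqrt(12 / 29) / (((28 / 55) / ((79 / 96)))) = -3+4345* sqrt(87) / 38976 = -1.96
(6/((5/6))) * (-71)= -2556/5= -511.20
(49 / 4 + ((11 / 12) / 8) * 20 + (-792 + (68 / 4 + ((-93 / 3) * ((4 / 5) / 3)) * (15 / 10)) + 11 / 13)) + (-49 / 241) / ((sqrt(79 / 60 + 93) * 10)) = -1204339 / 1560-49 * sqrt(84885) / 6819095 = -772.01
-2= -2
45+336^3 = 37933101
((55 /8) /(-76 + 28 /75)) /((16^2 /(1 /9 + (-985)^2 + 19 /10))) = -344.53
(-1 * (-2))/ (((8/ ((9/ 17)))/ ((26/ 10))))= 117/ 340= 0.34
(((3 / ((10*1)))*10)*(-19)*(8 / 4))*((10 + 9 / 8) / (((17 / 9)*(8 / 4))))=-45657 / 136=-335.71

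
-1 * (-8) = 8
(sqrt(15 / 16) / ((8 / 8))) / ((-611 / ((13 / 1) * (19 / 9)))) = -19 * sqrt(15) / 1692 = -0.04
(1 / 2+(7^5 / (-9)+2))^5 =-42627711746606809298849 / 1889568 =-22559501296913796.86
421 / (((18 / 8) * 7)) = 1684 / 63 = 26.73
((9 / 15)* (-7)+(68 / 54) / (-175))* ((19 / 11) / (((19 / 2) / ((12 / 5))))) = -1.84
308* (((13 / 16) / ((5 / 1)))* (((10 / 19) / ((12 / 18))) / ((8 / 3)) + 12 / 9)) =743743 / 9120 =81.55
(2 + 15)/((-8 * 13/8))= -17/13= -1.31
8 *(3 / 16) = 3 / 2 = 1.50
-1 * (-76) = 76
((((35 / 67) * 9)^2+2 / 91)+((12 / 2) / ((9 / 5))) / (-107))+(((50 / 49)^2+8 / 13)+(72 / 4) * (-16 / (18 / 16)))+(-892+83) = -1041.25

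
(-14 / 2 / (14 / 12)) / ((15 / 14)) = -28 / 5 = -5.60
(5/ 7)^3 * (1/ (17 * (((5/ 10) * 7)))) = 250/ 40817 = 0.01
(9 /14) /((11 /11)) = 9 /14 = 0.64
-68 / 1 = -68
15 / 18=5 / 6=0.83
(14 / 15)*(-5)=-14 / 3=-4.67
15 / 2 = 7.50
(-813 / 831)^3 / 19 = -19902511 / 403824727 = -0.05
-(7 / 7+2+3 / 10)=-33 / 10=-3.30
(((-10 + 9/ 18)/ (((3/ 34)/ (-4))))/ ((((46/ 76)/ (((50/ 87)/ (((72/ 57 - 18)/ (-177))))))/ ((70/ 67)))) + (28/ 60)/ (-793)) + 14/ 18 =4519.03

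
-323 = -323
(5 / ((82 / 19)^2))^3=5880735125 / 304006671424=0.02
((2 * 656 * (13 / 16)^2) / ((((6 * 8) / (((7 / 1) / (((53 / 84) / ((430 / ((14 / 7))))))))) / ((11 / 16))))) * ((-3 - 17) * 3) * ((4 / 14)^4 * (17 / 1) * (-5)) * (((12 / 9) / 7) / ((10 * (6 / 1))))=1392902225 / 436296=3192.56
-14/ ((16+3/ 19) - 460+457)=-133/ 125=-1.06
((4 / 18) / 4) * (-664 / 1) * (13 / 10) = -2158 / 45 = -47.96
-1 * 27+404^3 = 65939237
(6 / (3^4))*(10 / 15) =4 / 81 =0.05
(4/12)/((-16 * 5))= -1/240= -0.00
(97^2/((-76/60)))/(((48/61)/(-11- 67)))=111920055/152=736316.15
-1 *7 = -7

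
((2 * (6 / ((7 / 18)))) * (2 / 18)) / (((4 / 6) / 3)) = 108 / 7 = 15.43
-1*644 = -644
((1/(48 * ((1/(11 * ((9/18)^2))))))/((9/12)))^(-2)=171.37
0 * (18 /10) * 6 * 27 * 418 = 0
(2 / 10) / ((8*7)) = 1 / 280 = 0.00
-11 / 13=-0.85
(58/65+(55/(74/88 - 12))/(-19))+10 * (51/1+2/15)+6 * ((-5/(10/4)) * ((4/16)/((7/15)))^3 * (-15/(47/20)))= 61499192164349/117306391020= 524.26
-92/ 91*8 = -736/ 91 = -8.09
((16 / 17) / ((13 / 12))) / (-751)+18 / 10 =1492779 / 829855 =1.80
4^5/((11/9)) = 9216/11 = 837.82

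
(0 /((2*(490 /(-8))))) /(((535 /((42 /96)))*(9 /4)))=0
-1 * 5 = -5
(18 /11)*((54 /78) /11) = 162 /1573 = 0.10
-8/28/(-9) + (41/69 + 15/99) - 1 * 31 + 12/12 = -29.22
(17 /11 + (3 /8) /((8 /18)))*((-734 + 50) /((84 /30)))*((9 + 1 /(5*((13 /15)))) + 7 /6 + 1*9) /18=-120881135 /192192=-628.96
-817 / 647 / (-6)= 817 / 3882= 0.21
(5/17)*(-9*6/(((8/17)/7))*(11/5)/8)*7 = -454.78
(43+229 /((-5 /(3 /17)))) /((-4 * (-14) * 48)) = 53 /4080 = 0.01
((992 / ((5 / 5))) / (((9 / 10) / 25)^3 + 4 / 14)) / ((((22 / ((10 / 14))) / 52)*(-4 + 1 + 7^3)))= 100750000000 / 5844704261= 17.24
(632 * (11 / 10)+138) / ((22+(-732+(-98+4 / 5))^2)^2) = 260375 / 147745746548978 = 0.00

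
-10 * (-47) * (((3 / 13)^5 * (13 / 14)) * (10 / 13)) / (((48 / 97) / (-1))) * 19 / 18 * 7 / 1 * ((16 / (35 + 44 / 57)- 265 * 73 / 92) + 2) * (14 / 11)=37193703946875 / 42861606944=867.76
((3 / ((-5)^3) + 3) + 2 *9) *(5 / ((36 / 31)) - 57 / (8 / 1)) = -88711 / 1500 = -59.14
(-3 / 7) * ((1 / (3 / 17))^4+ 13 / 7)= -585700 / 1323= -442.71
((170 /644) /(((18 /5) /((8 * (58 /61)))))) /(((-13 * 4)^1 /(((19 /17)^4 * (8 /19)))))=-39782200 /5645317041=-0.01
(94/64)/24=47/768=0.06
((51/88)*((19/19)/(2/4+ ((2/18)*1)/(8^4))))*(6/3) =470016/202763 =2.32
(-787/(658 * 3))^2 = 0.16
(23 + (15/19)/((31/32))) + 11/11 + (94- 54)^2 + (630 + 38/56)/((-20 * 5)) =2669243649/1649200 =1618.51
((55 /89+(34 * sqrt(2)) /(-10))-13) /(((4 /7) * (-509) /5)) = 119 * sqrt(2) /2036+19285 /90602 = 0.30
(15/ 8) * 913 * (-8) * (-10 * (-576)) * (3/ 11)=-21513600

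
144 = 144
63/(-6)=-21/2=-10.50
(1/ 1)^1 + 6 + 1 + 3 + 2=13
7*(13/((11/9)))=819/11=74.45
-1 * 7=-7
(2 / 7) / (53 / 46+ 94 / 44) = 253 / 2912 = 0.09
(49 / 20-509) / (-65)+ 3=14031 / 1300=10.79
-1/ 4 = -0.25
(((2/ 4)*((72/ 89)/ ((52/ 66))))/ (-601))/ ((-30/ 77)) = 7623/ 3476785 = 0.00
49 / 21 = 7 / 3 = 2.33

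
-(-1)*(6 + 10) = 16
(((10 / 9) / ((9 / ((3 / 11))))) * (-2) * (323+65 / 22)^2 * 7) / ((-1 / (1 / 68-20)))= -271771828685 / 271524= -1000912.73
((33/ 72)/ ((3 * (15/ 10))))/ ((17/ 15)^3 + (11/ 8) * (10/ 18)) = 2750/ 59929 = 0.05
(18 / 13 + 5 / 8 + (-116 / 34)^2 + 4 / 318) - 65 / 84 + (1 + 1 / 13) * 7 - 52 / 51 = 216407309 / 11150776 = 19.41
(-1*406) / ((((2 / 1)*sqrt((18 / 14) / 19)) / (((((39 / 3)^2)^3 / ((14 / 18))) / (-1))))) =419932383*sqrt(133) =4842896492.48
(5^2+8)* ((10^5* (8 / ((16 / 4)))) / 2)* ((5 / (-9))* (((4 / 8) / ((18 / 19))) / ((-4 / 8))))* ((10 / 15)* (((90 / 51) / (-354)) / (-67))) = 95.99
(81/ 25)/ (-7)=-81/ 175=-0.46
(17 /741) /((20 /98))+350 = 2594333 /7410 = 350.11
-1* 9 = -9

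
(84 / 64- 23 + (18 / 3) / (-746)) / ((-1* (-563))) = -129479 / 3359984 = -0.04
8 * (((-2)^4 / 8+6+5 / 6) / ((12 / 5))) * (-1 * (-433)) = 114745 / 9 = 12749.44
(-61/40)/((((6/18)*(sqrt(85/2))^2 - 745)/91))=16653/87700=0.19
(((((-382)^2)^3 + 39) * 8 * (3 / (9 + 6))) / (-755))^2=617931491921689277070608868990016 / 14250625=43361711638730882124160090.00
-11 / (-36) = 11 / 36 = 0.31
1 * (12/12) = 1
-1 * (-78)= 78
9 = 9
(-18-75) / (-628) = 93 / 628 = 0.15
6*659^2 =2605686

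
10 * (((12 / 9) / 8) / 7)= 5 / 21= 0.24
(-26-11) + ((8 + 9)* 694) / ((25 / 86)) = 1013703 / 25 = 40548.12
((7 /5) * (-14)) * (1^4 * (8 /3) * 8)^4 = -1644167168 /405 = -4059672.02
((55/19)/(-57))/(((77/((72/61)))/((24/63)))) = -320/1079029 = -0.00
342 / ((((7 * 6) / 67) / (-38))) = -145122 / 7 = -20731.71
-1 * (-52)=52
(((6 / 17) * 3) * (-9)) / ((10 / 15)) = -243 / 17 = -14.29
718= 718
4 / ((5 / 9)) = 36 / 5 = 7.20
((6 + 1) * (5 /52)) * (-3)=-105 /52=-2.02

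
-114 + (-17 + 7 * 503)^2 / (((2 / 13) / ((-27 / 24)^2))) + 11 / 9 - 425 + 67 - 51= 909048098 / 9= 101005344.22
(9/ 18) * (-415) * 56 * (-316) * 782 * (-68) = -195258017920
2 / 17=0.12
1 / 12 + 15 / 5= 37 / 12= 3.08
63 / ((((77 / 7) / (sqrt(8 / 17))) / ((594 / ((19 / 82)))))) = 557928*sqrt(34) / 323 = 10071.99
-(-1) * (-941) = -941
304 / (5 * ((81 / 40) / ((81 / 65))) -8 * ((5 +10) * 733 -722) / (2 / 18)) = -0.00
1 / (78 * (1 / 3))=1 / 26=0.04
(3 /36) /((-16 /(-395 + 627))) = -29 /24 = -1.21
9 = 9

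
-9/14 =-0.64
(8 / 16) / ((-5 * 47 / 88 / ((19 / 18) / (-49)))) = 418 / 103635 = 0.00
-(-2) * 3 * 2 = 12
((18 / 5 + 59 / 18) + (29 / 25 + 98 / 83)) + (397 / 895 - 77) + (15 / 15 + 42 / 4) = -186656408 / 3342825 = -55.84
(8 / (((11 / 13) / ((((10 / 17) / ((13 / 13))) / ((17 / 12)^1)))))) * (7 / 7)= 12480 / 3179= 3.93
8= 8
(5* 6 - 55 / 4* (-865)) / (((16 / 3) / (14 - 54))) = -89428.12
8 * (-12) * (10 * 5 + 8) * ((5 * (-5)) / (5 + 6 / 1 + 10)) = 46400 / 7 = 6628.57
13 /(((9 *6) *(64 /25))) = 325 /3456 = 0.09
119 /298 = 0.40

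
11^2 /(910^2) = 121 /828100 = 0.00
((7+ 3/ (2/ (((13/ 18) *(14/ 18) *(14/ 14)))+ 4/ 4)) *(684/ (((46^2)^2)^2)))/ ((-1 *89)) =-271719/ 92557319723319520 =-0.00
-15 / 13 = -1.15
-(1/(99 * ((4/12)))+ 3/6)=-35/66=-0.53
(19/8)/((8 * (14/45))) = 0.95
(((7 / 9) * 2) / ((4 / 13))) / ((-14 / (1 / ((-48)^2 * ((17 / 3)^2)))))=-13 / 2663424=-0.00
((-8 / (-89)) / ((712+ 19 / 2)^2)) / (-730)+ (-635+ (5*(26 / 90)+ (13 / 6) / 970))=-1108508869041727 / 1749669413388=-633.55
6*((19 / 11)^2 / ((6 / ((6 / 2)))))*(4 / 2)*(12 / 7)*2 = 51984 / 847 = 61.37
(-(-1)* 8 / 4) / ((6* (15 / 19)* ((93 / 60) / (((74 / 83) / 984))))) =703 / 2848311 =0.00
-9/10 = -0.90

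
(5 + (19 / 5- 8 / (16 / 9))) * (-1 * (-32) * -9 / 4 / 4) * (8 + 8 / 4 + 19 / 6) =-10191 / 10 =-1019.10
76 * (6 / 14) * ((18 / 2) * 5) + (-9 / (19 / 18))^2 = 3887568 / 2527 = 1538.41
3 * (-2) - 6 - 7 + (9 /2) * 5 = 7 /2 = 3.50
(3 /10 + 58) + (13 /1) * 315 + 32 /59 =2450767 /590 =4153.84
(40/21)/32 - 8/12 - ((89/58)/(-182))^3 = -0.61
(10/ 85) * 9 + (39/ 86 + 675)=989061/ 1462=676.51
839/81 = 10.36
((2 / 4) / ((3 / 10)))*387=645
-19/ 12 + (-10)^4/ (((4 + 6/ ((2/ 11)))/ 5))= 599297/ 444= 1349.77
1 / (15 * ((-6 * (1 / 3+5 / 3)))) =-1 / 180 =-0.01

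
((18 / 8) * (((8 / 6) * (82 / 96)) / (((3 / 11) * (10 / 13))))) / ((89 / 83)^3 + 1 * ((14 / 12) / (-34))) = 56990582077 / 5592446680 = 10.19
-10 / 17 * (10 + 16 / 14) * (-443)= 2903.70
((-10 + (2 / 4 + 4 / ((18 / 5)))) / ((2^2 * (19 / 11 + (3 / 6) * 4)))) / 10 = -0.06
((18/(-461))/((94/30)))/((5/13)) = -702/21667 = -0.03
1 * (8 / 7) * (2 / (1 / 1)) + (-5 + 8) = 37 / 7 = 5.29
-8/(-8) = 1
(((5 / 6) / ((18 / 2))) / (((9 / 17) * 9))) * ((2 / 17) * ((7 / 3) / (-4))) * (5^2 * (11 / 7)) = -1375 / 26244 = -0.05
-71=-71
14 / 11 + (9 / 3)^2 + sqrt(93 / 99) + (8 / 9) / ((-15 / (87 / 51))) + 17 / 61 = sqrt(1023) / 33 + 16092928 / 1539945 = 11.42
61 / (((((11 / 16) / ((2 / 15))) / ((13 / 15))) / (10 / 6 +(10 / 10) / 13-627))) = -9519904 / 1485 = -6410.71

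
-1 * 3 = -3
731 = 731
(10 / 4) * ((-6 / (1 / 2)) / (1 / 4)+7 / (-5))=-247 / 2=-123.50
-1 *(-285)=285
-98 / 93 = -1.05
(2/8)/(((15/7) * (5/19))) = 133/300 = 0.44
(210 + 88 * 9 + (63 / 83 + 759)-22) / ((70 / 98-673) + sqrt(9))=-202160 / 77771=-2.60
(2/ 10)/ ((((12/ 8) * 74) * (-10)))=-0.00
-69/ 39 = -23/ 13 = -1.77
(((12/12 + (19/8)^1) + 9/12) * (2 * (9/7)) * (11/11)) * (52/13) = 42.43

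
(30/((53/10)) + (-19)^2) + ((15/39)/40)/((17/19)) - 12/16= 34288273/93704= 365.92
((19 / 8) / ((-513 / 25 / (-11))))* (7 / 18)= 1925 / 3888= 0.50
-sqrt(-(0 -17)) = -sqrt(17) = -4.12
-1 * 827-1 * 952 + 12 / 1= -1767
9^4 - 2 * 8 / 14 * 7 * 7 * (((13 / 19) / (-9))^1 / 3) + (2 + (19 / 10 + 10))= 33736517 / 5130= 6576.32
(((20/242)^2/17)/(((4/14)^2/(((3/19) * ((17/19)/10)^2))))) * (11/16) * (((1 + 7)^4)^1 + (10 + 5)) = 10273389/584277056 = 0.02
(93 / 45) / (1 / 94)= 2914 / 15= 194.27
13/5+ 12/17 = 281/85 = 3.31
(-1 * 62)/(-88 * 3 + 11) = 62/253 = 0.25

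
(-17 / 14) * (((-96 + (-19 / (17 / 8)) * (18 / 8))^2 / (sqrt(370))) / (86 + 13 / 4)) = -26508 * sqrt(370) / 53465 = -9.54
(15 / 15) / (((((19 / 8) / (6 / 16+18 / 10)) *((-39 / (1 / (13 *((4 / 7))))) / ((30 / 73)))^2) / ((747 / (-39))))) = -5307435 / 150375150172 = -0.00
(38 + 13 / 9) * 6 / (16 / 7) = 2485 / 24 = 103.54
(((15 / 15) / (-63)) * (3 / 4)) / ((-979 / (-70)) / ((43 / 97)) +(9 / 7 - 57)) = 215 / 436422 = 0.00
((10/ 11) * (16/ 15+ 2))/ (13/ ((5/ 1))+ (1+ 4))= 0.37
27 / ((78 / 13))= 9 / 2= 4.50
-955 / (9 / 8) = -7640 / 9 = -848.89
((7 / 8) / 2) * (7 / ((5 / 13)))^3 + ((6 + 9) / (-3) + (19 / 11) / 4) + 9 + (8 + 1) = 58320467 / 22000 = 2650.93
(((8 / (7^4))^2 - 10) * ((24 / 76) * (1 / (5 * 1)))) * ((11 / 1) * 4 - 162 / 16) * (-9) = 210905010441 / 1095312190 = 192.55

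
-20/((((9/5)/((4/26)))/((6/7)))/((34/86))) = -6800/11739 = -0.58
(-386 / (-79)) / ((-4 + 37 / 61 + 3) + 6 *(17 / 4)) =47092 / 241977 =0.19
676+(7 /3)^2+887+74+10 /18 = 1643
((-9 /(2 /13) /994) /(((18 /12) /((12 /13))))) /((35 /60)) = -216 /3479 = -0.06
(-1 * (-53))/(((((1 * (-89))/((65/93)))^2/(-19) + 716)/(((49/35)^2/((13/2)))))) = -1282918/11031829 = -0.12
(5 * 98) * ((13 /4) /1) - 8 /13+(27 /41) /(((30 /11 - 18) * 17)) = 807746437 /507416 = 1591.88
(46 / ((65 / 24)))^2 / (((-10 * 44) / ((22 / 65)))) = -304704 / 1373125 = -0.22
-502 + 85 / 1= -417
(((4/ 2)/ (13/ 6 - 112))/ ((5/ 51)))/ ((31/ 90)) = -11016/ 20429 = -0.54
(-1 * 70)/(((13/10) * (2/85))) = -2288.46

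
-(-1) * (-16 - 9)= -25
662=662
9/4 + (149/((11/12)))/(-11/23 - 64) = -17679/65252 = -0.27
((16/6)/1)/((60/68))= 136/45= 3.02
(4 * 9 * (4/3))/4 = 12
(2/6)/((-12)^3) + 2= 10367/5184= 2.00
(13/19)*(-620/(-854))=4030/8113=0.50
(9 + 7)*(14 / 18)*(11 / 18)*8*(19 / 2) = 46816 / 81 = 577.98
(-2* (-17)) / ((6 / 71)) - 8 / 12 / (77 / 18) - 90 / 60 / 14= 371513 / 924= 402.07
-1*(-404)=404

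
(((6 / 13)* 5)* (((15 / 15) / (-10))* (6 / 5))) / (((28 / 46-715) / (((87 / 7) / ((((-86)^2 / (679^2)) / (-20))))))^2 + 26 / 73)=-0.77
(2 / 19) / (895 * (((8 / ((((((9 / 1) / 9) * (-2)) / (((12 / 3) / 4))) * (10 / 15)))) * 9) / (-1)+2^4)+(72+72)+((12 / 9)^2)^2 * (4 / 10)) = 405 / 241604779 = 0.00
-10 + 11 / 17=-159 / 17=-9.35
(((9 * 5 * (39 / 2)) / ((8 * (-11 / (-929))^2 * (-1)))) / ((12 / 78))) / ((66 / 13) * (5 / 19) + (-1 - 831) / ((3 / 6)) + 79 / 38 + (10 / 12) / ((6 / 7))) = 43771493362545 / 14285044136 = 3064.15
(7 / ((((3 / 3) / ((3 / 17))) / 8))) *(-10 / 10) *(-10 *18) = 30240 / 17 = 1778.82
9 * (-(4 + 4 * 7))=-288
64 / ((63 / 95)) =6080 / 63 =96.51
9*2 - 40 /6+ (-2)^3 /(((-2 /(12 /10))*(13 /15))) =658 /39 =16.87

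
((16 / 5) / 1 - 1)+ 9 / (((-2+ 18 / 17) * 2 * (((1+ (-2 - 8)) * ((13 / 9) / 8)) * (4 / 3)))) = 4583 / 1040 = 4.41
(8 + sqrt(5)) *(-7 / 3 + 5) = 8 *sqrt(5) / 3 + 64 / 3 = 27.30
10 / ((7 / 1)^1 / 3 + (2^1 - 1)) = 3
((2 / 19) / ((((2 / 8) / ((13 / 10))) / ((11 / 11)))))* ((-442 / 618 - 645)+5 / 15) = -10369996 / 29355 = -353.26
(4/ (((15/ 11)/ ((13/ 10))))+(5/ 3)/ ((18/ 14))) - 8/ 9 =4.22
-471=-471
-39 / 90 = -13 / 30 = -0.43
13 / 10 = 1.30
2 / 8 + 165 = 661 / 4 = 165.25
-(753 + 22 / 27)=-20353 / 27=-753.81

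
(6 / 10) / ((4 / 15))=9 / 4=2.25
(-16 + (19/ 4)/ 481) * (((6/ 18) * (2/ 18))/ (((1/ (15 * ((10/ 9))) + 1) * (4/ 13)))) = -256375/ 141192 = -1.82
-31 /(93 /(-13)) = 13 /3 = 4.33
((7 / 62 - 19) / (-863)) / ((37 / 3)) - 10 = -19793707 / 1979722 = -10.00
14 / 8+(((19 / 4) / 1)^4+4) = 131793 / 256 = 514.82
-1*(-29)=29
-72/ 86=-36/ 43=-0.84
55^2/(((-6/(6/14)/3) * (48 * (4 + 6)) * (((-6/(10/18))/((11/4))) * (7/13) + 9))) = -432575/2205504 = -0.20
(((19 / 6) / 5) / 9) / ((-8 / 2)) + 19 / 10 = 2033 / 1080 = 1.88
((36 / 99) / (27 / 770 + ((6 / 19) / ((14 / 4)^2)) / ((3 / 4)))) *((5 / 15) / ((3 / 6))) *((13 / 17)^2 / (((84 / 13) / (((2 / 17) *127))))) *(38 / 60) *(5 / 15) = 216948004 / 217680291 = 1.00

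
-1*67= -67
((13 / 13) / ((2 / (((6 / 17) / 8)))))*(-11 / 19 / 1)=-33 / 2584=-0.01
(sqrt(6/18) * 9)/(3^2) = sqrt(3)/3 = 0.58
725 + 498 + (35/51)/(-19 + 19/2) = 1185017/969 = 1222.93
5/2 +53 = 111/2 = 55.50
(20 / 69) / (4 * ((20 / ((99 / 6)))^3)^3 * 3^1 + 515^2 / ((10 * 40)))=1650186112069440 / 4160784992822448557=0.00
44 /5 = 8.80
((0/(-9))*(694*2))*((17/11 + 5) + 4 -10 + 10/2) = 0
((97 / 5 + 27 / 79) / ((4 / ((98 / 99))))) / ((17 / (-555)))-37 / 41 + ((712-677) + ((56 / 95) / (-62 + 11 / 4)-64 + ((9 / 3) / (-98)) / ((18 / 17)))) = -6409563969983 / 33834010980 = -189.44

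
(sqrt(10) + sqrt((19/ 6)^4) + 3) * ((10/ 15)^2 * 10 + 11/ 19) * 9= 859 * sqrt(10)/ 19 + 402871/ 684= 731.96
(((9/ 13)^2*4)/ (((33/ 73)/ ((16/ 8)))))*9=141912/ 1859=76.34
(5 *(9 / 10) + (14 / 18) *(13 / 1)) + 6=371 / 18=20.61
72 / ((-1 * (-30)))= 12 / 5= 2.40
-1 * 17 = -17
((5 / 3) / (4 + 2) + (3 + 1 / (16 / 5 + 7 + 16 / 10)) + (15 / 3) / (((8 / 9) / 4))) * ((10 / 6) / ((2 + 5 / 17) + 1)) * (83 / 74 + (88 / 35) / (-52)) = 8436580157 / 600726672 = 14.04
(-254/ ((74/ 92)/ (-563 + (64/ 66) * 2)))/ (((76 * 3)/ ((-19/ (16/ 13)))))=-703070095/ 58608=-11996.15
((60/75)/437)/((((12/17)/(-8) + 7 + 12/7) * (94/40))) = 3808/42166567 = 0.00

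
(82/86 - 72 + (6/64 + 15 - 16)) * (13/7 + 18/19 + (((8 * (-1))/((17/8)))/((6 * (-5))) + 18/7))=-18472825067/46667040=-395.84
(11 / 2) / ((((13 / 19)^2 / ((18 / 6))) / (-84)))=-500346 / 169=-2960.63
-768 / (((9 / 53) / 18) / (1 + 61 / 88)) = -1516224 / 11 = -137838.55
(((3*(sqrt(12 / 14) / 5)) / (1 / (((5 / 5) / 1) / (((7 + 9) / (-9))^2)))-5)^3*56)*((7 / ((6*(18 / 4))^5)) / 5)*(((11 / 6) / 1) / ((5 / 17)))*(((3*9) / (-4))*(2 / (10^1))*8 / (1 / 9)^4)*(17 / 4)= 3202016236573 / 2488320000-1367787470313*sqrt(42) / 65536000000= 1151.56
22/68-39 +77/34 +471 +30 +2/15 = 118504/255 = 464.72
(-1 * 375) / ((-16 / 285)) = 6679.69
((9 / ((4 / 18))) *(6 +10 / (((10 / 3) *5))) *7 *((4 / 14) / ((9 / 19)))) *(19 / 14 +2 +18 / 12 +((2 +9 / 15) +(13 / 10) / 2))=1280961 / 140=9149.72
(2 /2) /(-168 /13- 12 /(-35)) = -455 /5724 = -0.08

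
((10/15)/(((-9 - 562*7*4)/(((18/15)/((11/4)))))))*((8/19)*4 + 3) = -1424/16453525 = -0.00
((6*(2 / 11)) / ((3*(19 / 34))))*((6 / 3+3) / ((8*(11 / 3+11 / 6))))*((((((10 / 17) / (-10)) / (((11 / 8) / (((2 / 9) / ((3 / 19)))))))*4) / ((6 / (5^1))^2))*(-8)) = 32000 / 323433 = 0.10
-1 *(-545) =545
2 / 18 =1 / 9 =0.11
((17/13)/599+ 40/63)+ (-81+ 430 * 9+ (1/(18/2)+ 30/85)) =31608977459/8339877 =3790.10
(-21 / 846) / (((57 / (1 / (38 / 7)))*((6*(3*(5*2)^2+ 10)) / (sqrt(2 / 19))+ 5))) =49 / 4015010816820 - 1519*sqrt(38) / 669168469470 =-0.00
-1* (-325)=325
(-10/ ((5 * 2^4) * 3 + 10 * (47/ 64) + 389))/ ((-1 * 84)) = 80/ 427623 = 0.00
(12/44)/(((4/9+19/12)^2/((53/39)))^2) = 1572680448/52792330019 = 0.03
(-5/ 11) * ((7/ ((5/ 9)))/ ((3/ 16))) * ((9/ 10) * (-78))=117936/ 55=2144.29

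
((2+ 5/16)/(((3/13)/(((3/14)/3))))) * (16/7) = 481/294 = 1.64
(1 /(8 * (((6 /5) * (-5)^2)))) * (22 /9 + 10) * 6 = 0.31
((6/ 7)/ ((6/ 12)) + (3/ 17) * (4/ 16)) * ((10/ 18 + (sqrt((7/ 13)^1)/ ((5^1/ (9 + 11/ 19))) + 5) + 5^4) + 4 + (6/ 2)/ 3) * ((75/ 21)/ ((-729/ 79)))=-87551750/ 202419-12245 * sqrt(91)/ 122094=-433.48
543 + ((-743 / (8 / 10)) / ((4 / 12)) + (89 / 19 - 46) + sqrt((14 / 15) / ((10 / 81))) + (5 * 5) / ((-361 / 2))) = -3299113 / 1444 + 3 * sqrt(21) / 5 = -2281.95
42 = 42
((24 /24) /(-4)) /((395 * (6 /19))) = -19 /9480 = -0.00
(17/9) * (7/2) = 119/18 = 6.61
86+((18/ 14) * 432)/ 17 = 14122/ 119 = 118.67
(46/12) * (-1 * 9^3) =-5589/2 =-2794.50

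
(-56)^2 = 3136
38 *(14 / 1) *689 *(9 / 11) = 3298932 / 11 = 299902.91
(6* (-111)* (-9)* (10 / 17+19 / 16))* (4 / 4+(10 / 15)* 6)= 7237755 / 136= 53218.79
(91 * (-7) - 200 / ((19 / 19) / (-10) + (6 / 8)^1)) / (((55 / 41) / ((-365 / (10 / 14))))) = 257299231 / 715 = 359859.06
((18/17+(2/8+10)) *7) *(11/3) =59213/204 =290.26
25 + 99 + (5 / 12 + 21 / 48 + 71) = 9401 / 48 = 195.85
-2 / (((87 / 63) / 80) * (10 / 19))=-220.14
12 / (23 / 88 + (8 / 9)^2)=85536 / 7495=11.41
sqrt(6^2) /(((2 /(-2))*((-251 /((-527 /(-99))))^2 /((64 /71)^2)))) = -2275155968 /1037560129947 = -0.00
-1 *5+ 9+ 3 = 7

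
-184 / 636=-46 / 159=-0.29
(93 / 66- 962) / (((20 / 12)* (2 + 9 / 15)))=-63399 / 286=-221.67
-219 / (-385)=219 / 385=0.57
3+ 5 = 8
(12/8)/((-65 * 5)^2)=0.00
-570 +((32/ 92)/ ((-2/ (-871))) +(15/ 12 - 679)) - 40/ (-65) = -1310405/ 1196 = -1095.66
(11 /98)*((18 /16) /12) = 33 /3136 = 0.01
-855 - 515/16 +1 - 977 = -29811/16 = -1863.19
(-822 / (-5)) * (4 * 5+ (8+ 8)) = 29592 / 5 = 5918.40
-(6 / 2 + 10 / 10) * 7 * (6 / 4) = -42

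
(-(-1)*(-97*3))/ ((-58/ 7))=2037/ 58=35.12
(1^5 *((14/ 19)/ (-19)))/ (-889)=2/ 45847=0.00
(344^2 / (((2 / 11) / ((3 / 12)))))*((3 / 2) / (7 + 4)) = 22188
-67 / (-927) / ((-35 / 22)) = -1474 / 32445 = -0.05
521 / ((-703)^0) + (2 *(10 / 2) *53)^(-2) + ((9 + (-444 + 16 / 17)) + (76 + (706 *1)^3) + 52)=1680409116553417 / 4775300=351896030.94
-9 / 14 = -0.64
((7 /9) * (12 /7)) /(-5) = -4 /15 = -0.27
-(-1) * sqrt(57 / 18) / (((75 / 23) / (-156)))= -598 * sqrt(114) / 75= -85.13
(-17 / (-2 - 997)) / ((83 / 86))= 1462 / 82917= 0.02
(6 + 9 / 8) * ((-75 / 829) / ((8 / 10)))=-21375 / 26528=-0.81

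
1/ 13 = 0.08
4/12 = 0.33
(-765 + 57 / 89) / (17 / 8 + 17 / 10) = -199.83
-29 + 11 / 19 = -540 / 19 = -28.42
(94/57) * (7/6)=329/171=1.92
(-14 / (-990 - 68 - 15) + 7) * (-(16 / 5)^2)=-77056 / 1073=-71.81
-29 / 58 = -1 / 2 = -0.50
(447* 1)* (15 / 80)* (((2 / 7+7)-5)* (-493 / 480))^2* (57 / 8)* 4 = 2064215157 / 156800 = 13164.64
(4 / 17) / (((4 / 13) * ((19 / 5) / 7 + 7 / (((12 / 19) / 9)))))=1820 / 238697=0.01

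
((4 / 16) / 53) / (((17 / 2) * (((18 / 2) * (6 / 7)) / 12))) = 7 / 8109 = 0.00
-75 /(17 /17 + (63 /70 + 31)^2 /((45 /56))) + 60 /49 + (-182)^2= 2314229088569 /69863171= 33125.17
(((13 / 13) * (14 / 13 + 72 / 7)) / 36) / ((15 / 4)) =1034 / 12285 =0.08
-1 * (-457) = 457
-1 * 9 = -9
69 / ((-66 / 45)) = -47.05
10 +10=20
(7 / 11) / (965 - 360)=7 / 6655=0.00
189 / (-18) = -21 / 2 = -10.50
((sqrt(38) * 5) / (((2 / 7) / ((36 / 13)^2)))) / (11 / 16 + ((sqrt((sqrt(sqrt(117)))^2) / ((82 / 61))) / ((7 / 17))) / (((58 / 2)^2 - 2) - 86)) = 22680 * sqrt(38) / (169 * (1037 * 13^(1 / 4) * sqrt(3) / 432222 + 11 / 16)) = 1189.65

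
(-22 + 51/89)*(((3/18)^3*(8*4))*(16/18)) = -61024/21627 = -2.82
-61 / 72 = -0.85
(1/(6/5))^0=1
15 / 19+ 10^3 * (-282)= -281999.21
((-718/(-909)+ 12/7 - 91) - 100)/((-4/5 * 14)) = 5996995/356328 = 16.83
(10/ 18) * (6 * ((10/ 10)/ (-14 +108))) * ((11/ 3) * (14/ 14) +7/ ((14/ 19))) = 0.47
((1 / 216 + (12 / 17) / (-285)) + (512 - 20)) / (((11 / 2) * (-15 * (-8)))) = 171630031 / 230234400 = 0.75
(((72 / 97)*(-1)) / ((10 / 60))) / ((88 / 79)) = -4.00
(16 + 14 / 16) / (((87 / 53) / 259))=617715 / 232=2662.56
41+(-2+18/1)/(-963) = 39467/963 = 40.98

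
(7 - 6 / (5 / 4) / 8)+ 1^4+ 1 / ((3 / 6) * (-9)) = 7.18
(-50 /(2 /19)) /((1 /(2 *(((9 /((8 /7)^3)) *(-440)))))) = 80647875 /32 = 2520246.09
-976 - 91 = -1067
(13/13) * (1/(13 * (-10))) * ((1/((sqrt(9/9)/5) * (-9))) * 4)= 2/117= 0.02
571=571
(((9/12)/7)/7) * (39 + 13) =39/49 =0.80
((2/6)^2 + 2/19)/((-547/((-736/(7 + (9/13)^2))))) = 287638/7389423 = 0.04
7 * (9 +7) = 112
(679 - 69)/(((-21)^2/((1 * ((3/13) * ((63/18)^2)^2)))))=14945/312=47.90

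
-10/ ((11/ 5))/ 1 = -50/ 11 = -4.55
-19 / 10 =-1.90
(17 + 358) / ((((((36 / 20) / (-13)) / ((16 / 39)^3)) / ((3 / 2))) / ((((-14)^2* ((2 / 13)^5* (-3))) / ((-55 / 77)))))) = -11239424000 / 564736653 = -19.90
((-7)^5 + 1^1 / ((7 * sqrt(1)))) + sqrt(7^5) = -117648 / 7 + 49 * sqrt(7) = -16677.22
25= 25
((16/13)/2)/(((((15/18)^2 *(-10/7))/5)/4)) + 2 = -3382/325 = -10.41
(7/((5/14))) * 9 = 882/5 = 176.40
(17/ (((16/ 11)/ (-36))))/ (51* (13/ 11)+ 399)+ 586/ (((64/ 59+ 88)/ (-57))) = -554466301/ 1475184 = -375.86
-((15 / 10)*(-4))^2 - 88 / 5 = -268 / 5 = -53.60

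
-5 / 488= -0.01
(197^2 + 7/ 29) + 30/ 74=41642751/ 1073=38809.65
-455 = -455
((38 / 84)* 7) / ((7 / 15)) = 95 / 14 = 6.79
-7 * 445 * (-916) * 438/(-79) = -1249762920/79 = -15819783.80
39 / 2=19.50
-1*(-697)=697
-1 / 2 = -0.50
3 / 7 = 0.43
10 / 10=1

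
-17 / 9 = -1.89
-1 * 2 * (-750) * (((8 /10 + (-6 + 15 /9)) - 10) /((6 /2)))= -20300 /3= -6766.67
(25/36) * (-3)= -25/12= -2.08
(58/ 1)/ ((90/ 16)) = 464/ 45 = 10.31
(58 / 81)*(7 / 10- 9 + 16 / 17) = -4031 / 765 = -5.27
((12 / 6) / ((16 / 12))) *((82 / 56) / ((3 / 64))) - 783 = -5153 / 7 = -736.14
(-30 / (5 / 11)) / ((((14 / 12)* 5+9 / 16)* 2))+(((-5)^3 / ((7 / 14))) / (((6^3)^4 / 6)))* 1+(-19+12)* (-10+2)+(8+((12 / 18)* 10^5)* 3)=11141146402171417 / 55689348096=200058.84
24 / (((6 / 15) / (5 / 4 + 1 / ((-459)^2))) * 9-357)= -42136360 / 621722011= -0.07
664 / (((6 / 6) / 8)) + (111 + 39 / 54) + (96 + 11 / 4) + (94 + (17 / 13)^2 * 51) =34701221 / 6084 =5703.69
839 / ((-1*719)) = -839 / 719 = -1.17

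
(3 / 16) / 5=3 / 80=0.04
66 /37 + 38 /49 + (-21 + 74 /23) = -634797 /41699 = -15.22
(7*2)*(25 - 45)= -280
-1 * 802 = -802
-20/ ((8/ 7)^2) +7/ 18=-2149/ 144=-14.92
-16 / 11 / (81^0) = -16 / 11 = -1.45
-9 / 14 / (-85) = 0.01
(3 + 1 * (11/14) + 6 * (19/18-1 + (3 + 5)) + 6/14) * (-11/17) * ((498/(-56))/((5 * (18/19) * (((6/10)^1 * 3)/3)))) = 38284829/359856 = 106.39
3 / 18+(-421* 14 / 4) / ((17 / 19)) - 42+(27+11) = -84185 / 51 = -1650.69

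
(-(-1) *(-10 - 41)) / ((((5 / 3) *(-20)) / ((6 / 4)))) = 2.30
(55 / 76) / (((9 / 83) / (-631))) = -2880515 / 684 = -4211.28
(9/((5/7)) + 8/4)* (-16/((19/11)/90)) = -231264/19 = -12171.79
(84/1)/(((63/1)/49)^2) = 1372/27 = 50.81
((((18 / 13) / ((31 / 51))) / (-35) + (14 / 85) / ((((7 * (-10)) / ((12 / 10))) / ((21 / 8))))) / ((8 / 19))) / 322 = -33028137 / 61768616000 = -0.00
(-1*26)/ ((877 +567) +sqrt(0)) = -13/ 722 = -0.02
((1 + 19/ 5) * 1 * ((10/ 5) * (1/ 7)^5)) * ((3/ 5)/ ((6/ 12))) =288/ 420175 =0.00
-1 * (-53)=53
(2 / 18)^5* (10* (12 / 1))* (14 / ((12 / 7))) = 980 / 59049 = 0.02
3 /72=1 /24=0.04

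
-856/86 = -428/43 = -9.95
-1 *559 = -559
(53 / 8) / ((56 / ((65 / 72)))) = 3445 / 32256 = 0.11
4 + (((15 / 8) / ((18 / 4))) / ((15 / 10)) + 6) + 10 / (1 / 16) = 3065 / 18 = 170.28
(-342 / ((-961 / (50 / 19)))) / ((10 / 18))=1.69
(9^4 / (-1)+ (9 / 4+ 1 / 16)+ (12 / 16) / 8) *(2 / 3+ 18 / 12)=-2728375 / 192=-14210.29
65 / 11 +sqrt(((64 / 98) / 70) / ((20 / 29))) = 2*sqrt(203) / 245 +65 / 11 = 6.03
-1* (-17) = 17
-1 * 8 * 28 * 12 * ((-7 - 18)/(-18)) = -3733.33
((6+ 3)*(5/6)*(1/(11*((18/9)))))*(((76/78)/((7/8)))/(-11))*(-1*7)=380/1573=0.24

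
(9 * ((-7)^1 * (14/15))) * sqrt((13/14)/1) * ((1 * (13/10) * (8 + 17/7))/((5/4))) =-5694 * sqrt(182)/125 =-614.53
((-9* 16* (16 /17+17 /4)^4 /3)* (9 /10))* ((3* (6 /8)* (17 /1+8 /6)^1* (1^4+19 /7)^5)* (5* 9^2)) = -2080407018920448218715 /5614949788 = -370512132337.60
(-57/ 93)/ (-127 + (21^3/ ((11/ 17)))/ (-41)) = 8569/ 6656134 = 0.00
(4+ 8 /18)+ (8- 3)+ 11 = 184 /9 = 20.44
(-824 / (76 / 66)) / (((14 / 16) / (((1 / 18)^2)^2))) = -2266 / 290871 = -0.01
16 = 16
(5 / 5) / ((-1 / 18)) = -18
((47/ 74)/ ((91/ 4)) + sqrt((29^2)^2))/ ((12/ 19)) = 53803079/ 40404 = 1331.63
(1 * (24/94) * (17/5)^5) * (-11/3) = -62473708/146875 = -425.35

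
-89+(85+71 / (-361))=-1515 / 361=-4.20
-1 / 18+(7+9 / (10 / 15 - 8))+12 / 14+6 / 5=26938 / 3465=7.77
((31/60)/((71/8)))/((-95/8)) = -496/101175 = -0.00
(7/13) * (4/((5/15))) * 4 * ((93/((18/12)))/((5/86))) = 1791552/65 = 27562.34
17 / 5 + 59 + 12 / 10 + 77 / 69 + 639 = 242782 / 345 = 703.72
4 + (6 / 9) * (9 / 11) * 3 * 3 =8.91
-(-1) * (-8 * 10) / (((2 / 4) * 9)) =-160 / 9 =-17.78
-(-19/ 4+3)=7/ 4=1.75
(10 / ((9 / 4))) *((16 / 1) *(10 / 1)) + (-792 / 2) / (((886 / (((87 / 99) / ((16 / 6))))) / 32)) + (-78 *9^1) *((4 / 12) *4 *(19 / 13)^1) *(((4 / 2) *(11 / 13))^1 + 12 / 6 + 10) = -934237144 / 51831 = -18024.68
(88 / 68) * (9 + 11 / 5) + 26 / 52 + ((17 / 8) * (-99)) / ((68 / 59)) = -455701 / 2720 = -167.54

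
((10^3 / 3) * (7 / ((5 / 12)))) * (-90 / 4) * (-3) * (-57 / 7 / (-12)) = 256500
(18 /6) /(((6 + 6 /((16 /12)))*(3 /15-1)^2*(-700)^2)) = 1 /1097600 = 0.00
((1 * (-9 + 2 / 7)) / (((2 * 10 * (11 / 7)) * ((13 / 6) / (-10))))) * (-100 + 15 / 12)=-72285 / 572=-126.37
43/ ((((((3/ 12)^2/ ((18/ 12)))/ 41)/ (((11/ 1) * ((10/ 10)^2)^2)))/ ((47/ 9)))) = 7291768/ 3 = 2430589.33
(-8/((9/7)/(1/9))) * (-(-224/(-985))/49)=256/79785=0.00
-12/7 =-1.71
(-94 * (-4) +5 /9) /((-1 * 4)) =-94.14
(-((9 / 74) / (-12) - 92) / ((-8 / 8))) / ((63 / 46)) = -67.18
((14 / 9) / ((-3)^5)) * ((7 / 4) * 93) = -1519 / 1458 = -1.04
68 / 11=6.18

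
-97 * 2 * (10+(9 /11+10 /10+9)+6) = -57230 /11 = -5202.73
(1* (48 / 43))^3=110592 / 79507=1.39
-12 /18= -2 /3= -0.67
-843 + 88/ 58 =-24403/ 29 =-841.48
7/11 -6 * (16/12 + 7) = -543/11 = -49.36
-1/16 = -0.06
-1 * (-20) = 20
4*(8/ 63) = 32/ 63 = 0.51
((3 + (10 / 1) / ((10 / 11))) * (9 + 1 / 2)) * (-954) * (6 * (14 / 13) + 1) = -946734.92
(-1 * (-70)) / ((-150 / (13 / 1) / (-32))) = 2912 / 15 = 194.13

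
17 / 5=3.40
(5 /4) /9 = 5 /36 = 0.14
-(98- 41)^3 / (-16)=185193 / 16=11574.56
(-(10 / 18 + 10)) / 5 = -19 / 9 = -2.11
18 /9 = 2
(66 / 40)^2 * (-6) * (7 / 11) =-2079 / 200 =-10.40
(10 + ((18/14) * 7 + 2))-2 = 19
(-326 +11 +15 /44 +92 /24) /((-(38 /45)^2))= 27694575 /63536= 435.89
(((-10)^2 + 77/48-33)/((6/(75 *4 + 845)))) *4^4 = 30163880/9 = 3351542.22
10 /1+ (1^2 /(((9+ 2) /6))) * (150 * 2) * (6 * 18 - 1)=192710 /11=17519.09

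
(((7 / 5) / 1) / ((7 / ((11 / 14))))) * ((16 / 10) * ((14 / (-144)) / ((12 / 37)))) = -407 / 5400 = -0.08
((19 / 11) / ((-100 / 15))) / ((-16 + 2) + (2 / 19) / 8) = 1083 / 58465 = 0.02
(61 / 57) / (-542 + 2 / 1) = -61 / 30780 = -0.00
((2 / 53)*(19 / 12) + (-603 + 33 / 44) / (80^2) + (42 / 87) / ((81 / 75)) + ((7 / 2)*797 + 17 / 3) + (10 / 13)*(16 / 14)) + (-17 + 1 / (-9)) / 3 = 89933066897173 / 32225356800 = 2790.75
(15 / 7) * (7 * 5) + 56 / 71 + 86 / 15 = 86821 / 1065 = 81.52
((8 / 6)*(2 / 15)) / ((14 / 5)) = 0.06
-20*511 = -10220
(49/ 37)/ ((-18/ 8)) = -0.59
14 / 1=14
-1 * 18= -18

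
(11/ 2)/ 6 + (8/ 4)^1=35/ 12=2.92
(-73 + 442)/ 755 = 369/ 755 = 0.49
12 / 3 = 4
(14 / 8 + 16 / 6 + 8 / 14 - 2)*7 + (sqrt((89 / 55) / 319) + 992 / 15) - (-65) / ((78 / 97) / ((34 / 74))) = sqrt(12905) / 1595 + 275701 / 2220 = 124.26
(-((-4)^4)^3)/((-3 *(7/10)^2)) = 1677721600/147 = 11413072.11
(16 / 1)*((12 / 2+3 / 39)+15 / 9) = 4832 / 39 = 123.90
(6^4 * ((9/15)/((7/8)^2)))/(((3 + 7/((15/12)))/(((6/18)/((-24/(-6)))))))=20736/2107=9.84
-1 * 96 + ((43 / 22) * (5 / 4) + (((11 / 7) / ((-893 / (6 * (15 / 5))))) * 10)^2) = -321359488033 / 3438600088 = -93.46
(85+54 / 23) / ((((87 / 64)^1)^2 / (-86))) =-707682304 / 174087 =-4065.11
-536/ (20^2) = -67/ 50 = -1.34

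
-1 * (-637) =637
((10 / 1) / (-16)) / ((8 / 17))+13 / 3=577 / 192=3.01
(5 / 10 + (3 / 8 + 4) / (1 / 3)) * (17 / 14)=1853 / 112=16.54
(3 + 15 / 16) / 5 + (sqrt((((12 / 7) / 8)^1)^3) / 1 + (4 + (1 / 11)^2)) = 4.89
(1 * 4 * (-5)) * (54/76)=-270/19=-14.21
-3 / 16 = -0.19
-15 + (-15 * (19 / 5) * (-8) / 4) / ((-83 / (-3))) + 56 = 3745 / 83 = 45.12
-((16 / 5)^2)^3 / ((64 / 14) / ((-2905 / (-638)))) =-1066139648 / 996875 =-1069.48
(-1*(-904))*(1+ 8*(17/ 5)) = 127464/ 5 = 25492.80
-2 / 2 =-1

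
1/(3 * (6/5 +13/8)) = 40/339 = 0.12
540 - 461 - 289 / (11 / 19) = -4622 / 11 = -420.18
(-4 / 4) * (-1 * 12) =12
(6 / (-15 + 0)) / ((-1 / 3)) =6 / 5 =1.20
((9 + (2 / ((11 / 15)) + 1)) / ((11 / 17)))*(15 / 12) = 2975 / 121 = 24.59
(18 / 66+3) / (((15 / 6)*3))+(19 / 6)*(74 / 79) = 44353 / 13035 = 3.40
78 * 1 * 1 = 78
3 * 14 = 42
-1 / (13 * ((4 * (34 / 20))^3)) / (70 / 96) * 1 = -150 / 447083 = -0.00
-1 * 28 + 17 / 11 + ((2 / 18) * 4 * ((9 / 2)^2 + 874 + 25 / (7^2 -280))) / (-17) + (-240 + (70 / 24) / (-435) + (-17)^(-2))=-20200388429 / 69696396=-289.83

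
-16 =-16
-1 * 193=-193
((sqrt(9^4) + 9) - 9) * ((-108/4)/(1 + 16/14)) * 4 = -20412/5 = -4082.40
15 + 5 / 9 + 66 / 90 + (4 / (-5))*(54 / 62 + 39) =-15.61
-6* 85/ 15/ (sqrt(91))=-34* sqrt(91)/ 91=-3.56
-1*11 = -11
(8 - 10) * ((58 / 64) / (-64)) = 29 / 1024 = 0.03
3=3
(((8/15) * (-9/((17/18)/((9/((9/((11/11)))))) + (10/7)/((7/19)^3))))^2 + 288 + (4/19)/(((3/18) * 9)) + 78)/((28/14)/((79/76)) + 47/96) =2145798452419019447104/14144296966282833875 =151.71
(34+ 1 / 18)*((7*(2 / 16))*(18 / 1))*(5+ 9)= 30037 / 4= 7509.25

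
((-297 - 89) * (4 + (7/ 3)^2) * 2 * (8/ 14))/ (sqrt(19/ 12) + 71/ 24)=-149088640/ 86709 + 8399360 * sqrt(57)/ 86709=-988.07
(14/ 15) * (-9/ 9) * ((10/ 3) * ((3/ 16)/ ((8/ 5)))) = -35/ 96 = -0.36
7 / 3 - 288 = -857 / 3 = -285.67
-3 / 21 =-1 / 7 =-0.14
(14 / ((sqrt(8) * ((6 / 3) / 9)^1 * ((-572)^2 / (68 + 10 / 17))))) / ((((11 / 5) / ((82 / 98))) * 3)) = 32595 * sqrt(2) / 77869792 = 0.00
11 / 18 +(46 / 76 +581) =99559 / 171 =582.22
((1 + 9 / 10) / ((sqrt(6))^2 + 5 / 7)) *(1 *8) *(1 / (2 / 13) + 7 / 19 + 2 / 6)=16.30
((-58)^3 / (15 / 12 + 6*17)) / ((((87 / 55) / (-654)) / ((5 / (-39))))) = -1613374400 / 16107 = -100166.04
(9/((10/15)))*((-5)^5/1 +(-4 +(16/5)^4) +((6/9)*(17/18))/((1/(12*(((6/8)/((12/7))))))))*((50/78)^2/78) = -67968829/316368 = -214.84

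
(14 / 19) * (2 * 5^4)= 17500 / 19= 921.05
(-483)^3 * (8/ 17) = -901428696/ 17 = -53025217.41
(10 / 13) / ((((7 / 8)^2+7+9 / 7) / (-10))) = -8960 / 10543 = -0.85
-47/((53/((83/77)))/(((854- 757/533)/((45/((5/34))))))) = -590903975/221867646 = -2.66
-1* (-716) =716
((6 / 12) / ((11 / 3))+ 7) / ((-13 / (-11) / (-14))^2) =169246 / 169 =1001.46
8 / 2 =4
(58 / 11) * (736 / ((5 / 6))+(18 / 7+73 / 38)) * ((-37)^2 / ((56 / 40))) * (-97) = -4546606439107 / 10241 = -443961179.49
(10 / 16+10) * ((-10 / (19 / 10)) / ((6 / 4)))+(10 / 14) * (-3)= -15730 / 399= -39.42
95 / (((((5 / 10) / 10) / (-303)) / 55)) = -31663500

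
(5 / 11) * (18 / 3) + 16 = 206 / 11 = 18.73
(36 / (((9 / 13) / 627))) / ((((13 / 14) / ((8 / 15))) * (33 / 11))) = 93632 / 15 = 6242.13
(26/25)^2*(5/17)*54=36504/2125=17.18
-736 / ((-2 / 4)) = 1472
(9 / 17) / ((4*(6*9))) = 1 / 408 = 0.00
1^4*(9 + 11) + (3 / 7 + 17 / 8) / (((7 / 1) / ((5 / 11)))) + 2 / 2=21.17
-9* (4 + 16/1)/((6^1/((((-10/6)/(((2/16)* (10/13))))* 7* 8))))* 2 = 58240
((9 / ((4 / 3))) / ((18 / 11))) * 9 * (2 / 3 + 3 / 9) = 297 / 8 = 37.12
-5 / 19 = -0.26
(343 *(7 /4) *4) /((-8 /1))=-2401 /8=-300.12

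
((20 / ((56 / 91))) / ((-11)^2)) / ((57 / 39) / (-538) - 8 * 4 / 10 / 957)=-98877675 / 2231009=-44.32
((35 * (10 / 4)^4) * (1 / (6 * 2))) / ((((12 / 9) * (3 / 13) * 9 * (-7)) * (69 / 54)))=-40625 / 8832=-4.60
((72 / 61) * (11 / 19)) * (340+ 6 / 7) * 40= 75588480 / 8113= 9316.96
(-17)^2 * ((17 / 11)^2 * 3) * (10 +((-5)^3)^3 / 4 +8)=-489362818839 / 484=-1011080204.21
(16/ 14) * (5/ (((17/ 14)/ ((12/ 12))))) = 80/ 17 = 4.71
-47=-47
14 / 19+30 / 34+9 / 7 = 6568 / 2261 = 2.90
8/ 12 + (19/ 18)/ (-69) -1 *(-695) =863999/ 1242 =695.65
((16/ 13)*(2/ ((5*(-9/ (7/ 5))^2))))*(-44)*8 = -551936/ 131625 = -4.19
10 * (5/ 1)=50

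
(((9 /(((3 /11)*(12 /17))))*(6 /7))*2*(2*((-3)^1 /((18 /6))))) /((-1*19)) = 1122 /133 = 8.44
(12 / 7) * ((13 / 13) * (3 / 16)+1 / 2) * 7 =33 / 4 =8.25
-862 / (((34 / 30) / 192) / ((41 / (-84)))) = 8482080 / 119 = 71277.98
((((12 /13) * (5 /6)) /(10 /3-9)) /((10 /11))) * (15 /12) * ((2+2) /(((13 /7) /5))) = -2.01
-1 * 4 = -4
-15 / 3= -5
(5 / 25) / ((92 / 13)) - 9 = -4127 / 460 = -8.97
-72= -72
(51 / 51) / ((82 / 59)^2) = 3481 / 6724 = 0.52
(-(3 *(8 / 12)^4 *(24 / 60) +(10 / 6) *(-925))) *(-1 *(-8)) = 1664744 / 135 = 12331.44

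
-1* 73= -73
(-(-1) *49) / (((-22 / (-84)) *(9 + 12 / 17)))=11662 / 605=19.28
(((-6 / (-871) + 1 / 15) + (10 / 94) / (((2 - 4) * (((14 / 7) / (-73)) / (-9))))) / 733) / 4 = -42737857 / 7201637040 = -0.01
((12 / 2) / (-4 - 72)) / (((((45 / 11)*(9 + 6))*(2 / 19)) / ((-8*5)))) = 22 / 45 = 0.49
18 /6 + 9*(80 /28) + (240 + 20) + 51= 2378 /7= 339.71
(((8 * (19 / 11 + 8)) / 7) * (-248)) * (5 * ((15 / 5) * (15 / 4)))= -11941200 / 77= -155080.52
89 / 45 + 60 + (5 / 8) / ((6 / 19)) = 46049 / 720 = 63.96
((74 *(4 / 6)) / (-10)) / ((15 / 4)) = -296 / 225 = -1.32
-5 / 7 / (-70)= 1 / 98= 0.01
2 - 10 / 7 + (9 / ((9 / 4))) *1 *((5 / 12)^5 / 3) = 768371 / 1306368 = 0.59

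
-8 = -8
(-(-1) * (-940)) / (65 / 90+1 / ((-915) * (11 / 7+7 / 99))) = -1468190700 / 1127003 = -1302.74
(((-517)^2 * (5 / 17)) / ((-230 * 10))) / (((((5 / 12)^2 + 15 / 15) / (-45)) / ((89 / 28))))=1926886401 / 462553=4165.76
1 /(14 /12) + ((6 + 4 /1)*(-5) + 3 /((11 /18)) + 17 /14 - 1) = -6779 /154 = -44.02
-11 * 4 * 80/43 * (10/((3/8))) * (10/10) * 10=-2816000/129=-21829.46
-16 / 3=-5.33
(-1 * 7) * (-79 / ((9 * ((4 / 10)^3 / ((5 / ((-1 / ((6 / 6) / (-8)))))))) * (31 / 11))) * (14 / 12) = 26613125 / 107136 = 248.41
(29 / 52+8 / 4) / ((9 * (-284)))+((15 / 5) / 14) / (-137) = -0.00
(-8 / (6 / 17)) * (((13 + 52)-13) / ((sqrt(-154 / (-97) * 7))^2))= -171496 / 1617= -106.06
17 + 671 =688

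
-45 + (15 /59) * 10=-2505 /59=-42.46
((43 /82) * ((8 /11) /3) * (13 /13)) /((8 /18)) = 129 /451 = 0.29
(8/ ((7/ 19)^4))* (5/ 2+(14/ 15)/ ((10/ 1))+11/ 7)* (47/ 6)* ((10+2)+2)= 107140021804/ 540225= 198324.81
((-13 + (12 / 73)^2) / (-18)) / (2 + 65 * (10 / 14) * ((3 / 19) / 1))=9194689 / 119039202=0.08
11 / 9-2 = -7 / 9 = -0.78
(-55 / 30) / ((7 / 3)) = -11 / 14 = -0.79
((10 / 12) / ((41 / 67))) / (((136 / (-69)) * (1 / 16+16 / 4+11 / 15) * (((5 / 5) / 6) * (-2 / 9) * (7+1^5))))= 3120525 / 6417976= 0.49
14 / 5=2.80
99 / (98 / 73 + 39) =7227 / 2945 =2.45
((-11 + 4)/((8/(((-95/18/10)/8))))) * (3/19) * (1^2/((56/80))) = 5/384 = 0.01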